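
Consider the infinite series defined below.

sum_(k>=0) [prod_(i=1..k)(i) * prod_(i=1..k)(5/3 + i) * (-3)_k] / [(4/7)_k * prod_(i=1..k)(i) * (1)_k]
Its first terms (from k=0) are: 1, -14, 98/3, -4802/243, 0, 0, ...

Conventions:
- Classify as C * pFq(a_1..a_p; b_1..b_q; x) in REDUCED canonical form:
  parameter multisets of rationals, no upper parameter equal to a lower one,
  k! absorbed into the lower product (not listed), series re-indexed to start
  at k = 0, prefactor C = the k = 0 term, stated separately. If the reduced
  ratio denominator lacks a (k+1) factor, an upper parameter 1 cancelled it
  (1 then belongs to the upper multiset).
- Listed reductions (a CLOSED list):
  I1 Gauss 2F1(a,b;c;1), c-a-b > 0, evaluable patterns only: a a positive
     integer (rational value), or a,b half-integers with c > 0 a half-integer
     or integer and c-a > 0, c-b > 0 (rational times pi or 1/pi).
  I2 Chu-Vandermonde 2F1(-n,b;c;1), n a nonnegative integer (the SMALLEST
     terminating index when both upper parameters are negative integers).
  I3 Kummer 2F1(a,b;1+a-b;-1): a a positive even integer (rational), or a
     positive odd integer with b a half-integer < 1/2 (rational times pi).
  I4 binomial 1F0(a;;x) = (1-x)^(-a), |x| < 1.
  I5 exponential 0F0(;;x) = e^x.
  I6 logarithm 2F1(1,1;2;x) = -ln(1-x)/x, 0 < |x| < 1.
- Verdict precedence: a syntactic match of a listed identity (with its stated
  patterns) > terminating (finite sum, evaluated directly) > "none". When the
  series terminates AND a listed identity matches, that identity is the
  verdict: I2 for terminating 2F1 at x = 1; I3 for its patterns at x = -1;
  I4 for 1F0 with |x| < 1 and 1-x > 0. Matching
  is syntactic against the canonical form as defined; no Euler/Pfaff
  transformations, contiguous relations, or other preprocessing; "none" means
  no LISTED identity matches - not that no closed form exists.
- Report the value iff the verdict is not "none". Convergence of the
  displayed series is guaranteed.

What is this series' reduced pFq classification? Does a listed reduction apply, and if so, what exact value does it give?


Classification (C = 1): 2F1 with upper {-3, 8/3}, lower {4/7}, argument x = 1. Verdict: Vandermonde's identity (I2) matches (terminating 2F1 at x = 1 with n = 3, b = 8/3, c = 4/7). Exact value: -23/243.

Key observation: t_0 being 1, the parameter 1 appears in both the upper and lower lists and cancels.
Term ratio: r(k) = 1 * (k-3) (k+8/3) / [(k+4/7) (k+1)] ; factor over Q: parameters, x = 1, and C = 1.


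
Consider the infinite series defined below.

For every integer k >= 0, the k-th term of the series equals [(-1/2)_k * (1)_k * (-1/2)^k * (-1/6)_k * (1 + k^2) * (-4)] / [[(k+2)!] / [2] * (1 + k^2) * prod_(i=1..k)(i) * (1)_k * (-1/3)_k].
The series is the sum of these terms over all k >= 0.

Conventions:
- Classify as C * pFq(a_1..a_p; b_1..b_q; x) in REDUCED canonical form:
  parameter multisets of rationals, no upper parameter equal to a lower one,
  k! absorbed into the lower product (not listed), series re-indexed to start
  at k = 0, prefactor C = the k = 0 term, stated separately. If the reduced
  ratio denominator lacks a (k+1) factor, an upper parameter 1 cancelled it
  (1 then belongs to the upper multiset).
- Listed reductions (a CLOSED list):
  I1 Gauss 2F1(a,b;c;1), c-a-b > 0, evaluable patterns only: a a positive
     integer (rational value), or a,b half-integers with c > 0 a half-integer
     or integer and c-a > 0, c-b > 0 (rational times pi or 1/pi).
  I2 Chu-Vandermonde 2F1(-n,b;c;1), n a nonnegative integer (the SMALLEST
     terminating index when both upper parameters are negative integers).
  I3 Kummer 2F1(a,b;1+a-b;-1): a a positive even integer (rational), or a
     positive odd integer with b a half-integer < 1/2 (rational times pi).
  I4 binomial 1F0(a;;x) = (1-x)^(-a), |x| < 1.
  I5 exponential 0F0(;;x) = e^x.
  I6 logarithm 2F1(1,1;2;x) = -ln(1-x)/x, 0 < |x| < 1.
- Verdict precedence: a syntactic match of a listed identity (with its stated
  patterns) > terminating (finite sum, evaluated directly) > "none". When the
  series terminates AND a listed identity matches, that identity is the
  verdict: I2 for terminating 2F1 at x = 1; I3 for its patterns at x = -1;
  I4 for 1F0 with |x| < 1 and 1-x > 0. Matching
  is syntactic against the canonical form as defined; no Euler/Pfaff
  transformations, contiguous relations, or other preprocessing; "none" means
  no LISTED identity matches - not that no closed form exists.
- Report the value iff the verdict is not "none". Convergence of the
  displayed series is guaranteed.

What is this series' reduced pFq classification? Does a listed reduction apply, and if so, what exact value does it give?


The tell: with t_0 = -4, the product of the first k integers (prefactor -4) is k!.
Consecutive-term ratio: r(k) = (-1/2) * (k-1/2) (k-1/6) / [(k-1/3) (k+3) (k+1)] - rational in k. x = (-1/2); t_0 = -4; negate the roots.

With C = -4: the canonical form is 2F2(-1/2, -1/6; -1/3, 3; -1/2). Verdict: none (x = -1/2): each listed identity misses the multisets {-1/2, -1/6} ; {-1/3, 3}.


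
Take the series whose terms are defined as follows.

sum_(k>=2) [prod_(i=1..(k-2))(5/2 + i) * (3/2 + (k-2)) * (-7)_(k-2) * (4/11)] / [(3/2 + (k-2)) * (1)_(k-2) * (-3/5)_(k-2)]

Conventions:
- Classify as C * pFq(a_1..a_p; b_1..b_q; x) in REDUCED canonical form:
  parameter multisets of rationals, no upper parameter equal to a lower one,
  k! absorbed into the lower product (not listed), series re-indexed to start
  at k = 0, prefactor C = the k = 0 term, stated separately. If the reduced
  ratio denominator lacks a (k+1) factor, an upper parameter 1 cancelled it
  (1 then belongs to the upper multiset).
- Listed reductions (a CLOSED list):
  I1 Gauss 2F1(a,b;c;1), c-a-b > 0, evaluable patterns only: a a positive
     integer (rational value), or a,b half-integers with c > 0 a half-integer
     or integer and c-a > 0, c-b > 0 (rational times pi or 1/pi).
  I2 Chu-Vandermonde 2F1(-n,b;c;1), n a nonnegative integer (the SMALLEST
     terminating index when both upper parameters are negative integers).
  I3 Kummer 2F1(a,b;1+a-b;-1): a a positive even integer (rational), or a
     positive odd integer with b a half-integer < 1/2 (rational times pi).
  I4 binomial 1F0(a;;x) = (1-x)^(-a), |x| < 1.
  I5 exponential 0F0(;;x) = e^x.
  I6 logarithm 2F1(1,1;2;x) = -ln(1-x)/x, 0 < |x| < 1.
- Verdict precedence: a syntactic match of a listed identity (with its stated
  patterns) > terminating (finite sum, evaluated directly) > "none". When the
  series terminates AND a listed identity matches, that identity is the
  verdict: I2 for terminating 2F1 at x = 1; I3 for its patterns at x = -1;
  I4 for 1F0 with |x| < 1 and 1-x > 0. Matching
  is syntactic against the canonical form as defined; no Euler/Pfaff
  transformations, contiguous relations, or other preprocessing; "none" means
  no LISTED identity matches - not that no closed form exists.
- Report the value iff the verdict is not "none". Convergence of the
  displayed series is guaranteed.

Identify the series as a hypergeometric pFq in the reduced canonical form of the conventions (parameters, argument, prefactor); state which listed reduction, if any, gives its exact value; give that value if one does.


Classification (C = 4/11): 2F1 with upper {-7, 7/2}, lower {-3/5}, argument x = 1. Verdict: the Chu-Vandermonde identity I2 fires (terminating 2F1 at x = 1 with n = 7, b = 7/2, c = -3/5). Hence: 24149/861696.

Structural cue: t_0 being 4/11, the factor k + 3/2 cancels (top and bottom), leaving C = 4/11.
Ratio: r(k) = 1 * (k-7) (k+7/2) / [(k-3/5) (k+1)] - poly over poly, x = 1 from leading terms; C = 4/11 at k = 0.


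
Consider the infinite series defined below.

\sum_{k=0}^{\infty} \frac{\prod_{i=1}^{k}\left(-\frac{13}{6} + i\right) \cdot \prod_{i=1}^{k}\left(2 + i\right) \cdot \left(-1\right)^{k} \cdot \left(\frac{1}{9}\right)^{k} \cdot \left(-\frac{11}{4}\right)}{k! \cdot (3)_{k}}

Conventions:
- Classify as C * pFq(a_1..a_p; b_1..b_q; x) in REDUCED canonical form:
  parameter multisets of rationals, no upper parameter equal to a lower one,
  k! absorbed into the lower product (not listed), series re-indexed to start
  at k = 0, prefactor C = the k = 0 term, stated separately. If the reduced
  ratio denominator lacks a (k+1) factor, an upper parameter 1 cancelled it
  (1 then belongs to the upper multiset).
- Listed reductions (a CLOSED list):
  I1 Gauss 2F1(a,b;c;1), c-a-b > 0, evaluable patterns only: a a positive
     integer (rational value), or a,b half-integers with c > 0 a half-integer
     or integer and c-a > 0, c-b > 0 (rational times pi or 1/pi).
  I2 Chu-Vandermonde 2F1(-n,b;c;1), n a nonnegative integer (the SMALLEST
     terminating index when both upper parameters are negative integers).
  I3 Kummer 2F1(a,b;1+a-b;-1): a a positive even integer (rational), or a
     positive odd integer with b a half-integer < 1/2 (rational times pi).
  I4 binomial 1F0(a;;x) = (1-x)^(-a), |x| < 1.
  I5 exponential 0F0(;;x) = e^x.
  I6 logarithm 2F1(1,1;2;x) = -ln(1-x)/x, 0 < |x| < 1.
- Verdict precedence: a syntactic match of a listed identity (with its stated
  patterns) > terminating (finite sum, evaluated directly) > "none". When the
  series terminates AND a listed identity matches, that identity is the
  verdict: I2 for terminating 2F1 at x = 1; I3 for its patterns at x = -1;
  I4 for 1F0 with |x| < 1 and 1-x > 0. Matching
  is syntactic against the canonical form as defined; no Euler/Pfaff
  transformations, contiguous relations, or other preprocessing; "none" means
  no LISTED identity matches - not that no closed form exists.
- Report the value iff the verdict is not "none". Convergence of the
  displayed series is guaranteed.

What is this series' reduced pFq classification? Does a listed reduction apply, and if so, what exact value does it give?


Canonical form: C = -\frac{11}{4} times 1F0 with upper {-\frac{7}{6}}, lower {-}, x = -\frac{1}{9}. Verdict: binomial (I4) matches (the 1F0 binomial series: exponent 7/6, x = -\frac{1}{9}). Sum: \left(-\frac{11}{4}\right) \cdot \left(\frac{10}{9}\right)^{\frac{7}{6}}.

Key observation: t_0 = -\frac{11}{4} here, and the running product (C = -11/4) telescopes to a rising factorial.
Step ratio: r(k) = -\frac{1}{9} * (k-\frac{7}{6}) / [(k+1)] - poly over poly, x = -\frac{1}{9} from leading terms; C = -\frac{11}{4} at k = 0.


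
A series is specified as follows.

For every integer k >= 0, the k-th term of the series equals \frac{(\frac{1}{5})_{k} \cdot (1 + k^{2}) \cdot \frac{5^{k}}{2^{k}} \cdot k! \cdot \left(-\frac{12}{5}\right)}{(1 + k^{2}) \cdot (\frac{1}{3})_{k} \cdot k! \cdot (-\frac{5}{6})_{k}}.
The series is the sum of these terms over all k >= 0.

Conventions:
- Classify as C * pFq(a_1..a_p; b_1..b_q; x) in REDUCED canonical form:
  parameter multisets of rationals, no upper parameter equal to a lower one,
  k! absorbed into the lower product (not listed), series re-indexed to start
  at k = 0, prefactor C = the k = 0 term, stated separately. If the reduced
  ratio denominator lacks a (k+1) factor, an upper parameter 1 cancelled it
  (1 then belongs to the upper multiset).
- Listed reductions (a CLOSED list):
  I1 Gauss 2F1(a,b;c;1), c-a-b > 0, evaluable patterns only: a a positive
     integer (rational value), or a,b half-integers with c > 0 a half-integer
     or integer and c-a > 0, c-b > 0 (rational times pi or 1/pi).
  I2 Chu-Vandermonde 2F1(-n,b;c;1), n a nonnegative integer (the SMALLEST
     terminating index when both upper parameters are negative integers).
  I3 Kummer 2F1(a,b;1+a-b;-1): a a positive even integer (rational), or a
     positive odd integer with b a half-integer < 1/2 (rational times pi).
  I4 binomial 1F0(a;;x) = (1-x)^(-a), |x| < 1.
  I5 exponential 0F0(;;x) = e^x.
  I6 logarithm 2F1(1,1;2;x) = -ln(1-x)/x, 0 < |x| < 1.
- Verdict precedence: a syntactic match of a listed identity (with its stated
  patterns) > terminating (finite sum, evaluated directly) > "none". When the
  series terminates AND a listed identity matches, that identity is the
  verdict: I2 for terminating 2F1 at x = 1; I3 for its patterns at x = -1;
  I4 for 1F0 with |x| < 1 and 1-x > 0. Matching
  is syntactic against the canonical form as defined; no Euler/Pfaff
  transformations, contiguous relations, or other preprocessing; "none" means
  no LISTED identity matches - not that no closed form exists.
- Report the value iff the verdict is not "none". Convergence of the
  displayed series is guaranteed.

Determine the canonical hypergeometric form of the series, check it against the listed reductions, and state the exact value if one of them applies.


First insight: x = \frac{5}{2} and the factor k^2 + 1 cancels (top and bottom), leaving prefactor -12/5.
Step ratio: r(k) = \frac{5}{2} * (k+\frac{1}{5}) (k+1) / [(k-\frac{5}{6}) (k+\frac{1}{3}) (k+1)] ; factor over Q: parameters, x = \frac{5}{2}, and C = -\frac{12}{5}.

Canonical form: C = -\frac{12}{5} times 2F2 with upper {\frac{1}{5}, 1}, lower {-\frac{5}{6}, \frac{1}{3}}, x = \frac{5}{2}. Verdict: none here - no I1-I6 shape fits x = \frac{5}{2} with lower {-\frac{5}{6}, \frac{1}{3}}.


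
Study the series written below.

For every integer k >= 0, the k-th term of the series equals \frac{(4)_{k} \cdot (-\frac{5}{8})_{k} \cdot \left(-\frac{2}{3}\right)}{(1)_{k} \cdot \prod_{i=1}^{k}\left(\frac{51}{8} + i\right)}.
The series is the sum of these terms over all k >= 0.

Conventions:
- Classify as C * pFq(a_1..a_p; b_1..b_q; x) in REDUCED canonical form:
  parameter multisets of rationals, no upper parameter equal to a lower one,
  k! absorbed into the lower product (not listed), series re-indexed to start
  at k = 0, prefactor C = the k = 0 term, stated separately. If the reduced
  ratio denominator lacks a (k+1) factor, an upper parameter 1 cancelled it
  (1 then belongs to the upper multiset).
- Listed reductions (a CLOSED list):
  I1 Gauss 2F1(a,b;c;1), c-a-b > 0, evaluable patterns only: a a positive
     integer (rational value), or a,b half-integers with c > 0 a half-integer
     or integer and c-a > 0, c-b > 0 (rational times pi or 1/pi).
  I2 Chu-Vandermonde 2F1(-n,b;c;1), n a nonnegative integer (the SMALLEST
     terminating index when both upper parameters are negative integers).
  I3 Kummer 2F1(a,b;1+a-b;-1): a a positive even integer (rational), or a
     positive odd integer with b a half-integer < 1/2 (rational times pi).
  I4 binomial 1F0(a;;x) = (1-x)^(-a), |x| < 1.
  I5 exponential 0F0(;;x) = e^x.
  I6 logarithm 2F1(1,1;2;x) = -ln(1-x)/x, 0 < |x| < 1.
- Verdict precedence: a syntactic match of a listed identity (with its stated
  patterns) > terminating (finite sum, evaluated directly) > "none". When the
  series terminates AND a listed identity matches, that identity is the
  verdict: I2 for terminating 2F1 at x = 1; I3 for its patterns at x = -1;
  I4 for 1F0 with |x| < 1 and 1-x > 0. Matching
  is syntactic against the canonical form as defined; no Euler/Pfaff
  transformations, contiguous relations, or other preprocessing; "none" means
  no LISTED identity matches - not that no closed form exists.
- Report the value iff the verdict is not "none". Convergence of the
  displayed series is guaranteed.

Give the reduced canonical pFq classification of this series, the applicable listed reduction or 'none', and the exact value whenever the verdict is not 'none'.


This is -\frac{2}{3} * 2F1(-\frac{5}{8}, 4; \frac{59}{8}; 1) in reduced canonical form. Verdict: this is Gauss's theorem (I1) (x = 1: the Gamma ratio telescopes since c-a-b = 4 > 0 and a = 4 in Z>0). Exact value: -\frac{6579}{16384}.

The tell: t_0 being -\frac{2}{3}, (1)_k (C = -2/3, x = 1) is k! itself.
Adjacent-term ratio: r(k) = 1 * (k-\frac{5}{8}) (k+4) / [(k+\frac{59}{8}) (k+1)] - rational in k. x = 1; t_0 = -\frac{2}{3}; negate the roots.


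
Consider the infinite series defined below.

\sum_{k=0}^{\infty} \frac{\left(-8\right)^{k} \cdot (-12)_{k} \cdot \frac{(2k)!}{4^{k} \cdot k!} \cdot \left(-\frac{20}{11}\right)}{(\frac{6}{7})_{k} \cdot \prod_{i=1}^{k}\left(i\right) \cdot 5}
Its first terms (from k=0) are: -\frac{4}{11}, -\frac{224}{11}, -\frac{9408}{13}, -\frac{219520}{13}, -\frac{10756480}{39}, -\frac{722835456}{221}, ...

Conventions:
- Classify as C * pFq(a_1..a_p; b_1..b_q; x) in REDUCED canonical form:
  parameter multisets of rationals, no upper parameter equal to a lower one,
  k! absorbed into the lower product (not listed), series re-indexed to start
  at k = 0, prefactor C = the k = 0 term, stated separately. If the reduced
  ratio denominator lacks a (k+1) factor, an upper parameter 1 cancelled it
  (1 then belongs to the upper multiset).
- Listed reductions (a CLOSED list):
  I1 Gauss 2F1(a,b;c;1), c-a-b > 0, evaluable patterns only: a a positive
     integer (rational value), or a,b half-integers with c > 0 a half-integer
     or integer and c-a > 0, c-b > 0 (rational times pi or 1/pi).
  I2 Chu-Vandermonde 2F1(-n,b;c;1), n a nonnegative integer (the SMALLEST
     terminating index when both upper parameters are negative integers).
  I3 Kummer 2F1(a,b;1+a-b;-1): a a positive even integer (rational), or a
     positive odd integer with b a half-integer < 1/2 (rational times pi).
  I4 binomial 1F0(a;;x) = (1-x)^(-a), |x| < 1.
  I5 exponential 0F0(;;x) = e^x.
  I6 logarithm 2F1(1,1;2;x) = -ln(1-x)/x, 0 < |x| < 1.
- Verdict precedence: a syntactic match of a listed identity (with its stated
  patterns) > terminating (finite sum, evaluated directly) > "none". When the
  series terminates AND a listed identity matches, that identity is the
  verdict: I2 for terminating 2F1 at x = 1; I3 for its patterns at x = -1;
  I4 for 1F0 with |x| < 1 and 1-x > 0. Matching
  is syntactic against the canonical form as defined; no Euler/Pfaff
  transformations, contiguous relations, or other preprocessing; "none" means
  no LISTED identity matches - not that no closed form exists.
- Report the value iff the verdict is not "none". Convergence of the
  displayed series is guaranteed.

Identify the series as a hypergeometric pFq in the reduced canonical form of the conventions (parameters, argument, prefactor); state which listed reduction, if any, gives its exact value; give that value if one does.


Prefactor -\frac{4}{11}, argument -8: 2F1 with upper {-12, \frac{1}{2}} over lower {\frac{6}{7}}. Verdict: terminating. With -12 upstairs the series is a 13-term polynomial sum; evaluated term by term. Hence: -\frac{44106395068895186204}{1608662757}.

First insight: t_0 = -\frac{4}{11} here, and the constant factors (prefactor -4/11) combine into one prefactor.
Term ratio: r(k) = -8 * (k-12) (k+\frac{1}{2}) / [(k+\frac{6}{7}) (k+1)] - poly over poly, x = -8 from leading terms; C = -\frac{4}{11} at k = 0.


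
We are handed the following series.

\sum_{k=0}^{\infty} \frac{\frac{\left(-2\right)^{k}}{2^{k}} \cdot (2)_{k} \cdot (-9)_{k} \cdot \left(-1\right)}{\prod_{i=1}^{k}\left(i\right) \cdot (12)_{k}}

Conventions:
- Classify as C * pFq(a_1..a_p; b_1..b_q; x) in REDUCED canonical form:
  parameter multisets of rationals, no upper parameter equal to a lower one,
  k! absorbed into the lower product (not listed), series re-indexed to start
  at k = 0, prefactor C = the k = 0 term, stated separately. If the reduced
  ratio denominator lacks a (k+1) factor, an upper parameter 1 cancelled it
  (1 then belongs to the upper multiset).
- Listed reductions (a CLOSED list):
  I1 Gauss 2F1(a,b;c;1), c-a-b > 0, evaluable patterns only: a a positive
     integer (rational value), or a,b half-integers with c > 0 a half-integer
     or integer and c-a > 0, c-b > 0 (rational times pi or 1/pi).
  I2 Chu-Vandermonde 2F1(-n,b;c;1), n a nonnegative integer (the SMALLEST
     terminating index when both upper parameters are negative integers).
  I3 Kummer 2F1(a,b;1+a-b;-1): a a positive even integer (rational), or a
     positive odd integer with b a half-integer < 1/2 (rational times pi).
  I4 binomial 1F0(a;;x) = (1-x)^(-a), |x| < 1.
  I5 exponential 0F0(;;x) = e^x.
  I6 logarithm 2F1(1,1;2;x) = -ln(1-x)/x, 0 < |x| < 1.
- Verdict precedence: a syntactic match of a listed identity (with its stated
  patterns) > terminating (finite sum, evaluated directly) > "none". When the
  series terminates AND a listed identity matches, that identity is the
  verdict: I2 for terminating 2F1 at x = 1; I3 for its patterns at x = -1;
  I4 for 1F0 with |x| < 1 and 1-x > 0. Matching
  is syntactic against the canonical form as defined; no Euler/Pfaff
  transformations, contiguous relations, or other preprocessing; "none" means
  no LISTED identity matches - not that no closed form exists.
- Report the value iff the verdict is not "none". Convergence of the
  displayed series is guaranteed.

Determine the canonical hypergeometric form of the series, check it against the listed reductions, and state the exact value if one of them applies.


With C = -1: the canonical form is 2F1(-9, 2; 12; -1). Verdict: this is the Kummer evaluation I3 (x = -1; c = 12 equals 1+a-b for upper {-9, 2}: listed pattern). Sum: -\frac{11}{2}.

The tell: t_0 being -1, the two k-th powers (prefactor -1) combine into one argument.
Step ratio: r(k) = -1 * (k-9) (k+2) / [(k+12) (k+1)] ; factor over Q: parameters, x = -1, and C = -1.


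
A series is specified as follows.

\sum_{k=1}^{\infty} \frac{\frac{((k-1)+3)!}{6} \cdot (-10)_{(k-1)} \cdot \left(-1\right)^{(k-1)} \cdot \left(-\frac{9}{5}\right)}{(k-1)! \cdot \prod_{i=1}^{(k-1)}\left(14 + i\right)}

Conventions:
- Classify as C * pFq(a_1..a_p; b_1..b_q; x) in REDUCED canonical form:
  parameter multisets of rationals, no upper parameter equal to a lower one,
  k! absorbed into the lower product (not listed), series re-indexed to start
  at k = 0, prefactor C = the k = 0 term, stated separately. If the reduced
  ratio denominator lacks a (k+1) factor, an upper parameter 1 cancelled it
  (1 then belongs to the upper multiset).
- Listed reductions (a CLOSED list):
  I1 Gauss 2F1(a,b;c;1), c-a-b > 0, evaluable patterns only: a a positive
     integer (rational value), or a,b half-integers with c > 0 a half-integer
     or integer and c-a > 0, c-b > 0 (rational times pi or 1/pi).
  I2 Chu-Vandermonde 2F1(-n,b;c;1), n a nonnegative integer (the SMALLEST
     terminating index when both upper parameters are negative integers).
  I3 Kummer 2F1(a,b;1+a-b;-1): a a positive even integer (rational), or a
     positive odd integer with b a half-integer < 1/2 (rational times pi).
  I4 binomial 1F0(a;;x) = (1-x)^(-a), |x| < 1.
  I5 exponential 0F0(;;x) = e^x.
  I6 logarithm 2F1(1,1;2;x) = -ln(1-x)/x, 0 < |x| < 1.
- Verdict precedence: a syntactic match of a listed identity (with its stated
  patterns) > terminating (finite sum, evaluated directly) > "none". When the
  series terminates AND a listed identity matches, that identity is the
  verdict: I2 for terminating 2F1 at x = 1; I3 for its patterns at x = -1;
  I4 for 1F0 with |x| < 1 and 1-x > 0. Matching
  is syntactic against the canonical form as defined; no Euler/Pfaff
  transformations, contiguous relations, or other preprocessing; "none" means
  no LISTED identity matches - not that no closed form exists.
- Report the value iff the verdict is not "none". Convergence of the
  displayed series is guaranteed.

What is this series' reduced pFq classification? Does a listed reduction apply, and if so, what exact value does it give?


x = -1 here; the reduced form reads 2F1, upper {-10, 4}, lower {15}, C = -\frac{9}{5}. Verdict: the Kummer evaluation I3 matches (x = -1; c = 15 equals 1+a-b for upper {-10, 4}: listed pattern). Sum: -\frac{273}{10}.

Key observation: t_0 being -\frac{9}{5}, the lower running product (prefactor -9/5) is a rising factorial.
Term ratio: r(k) = -1 * (k-10) (k+4) / [(k+15) (k+1)] - rational in k. x = -1; t_0 = -\frac{9}{5}; negate the roots.


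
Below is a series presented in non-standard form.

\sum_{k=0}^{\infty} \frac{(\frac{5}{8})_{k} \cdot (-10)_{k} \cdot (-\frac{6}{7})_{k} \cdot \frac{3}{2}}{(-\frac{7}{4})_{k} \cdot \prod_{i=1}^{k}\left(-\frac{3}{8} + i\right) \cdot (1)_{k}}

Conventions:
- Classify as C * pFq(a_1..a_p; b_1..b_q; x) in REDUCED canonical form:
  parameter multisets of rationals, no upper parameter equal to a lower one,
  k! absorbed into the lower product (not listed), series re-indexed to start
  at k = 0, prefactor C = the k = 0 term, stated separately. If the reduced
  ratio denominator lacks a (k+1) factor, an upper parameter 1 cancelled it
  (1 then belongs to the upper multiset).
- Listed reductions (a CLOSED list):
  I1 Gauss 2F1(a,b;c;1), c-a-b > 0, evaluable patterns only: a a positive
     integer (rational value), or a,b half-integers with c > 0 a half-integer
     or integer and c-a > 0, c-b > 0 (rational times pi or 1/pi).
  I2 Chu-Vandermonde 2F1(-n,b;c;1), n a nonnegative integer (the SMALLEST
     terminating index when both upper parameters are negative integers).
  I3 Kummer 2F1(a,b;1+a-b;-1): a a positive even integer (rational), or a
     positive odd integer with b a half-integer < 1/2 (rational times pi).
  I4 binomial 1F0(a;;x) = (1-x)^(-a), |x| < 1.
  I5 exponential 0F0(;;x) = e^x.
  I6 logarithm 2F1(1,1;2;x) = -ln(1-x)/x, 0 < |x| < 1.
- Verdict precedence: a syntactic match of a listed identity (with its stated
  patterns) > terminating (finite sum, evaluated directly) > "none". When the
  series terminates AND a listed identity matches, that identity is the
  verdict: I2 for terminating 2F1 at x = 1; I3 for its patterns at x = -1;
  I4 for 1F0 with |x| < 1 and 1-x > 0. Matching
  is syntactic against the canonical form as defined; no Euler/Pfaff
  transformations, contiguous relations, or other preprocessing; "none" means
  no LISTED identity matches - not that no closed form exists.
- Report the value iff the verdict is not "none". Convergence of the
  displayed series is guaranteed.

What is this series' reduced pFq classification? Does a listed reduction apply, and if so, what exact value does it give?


Reduced: x = 1, 2F1, upper = {-10, -\frac{6}{7}}, lower = {-\frac{7}{4}}, C = \frac{3}{2}. Verdict at x = 1: Chu-Vandermonde (I2) matches (terminating 2F1 at x = 1 with n = 10, b = -6/7, c = -\frac{7}{4}). Hence: -\frac{1191483454557}{470603764834}.

Key observation: x = 1 and (1)_k (C = 3/2) is k! itself.
Adjacent-term ratio: r(k) = 1 * (k-10) (k-\frac{6}{7}) / [(k-\frac{7}{4}) (k+1)] ; factor over Q: parameters, x = 1, and C = \frac{3}{2}.


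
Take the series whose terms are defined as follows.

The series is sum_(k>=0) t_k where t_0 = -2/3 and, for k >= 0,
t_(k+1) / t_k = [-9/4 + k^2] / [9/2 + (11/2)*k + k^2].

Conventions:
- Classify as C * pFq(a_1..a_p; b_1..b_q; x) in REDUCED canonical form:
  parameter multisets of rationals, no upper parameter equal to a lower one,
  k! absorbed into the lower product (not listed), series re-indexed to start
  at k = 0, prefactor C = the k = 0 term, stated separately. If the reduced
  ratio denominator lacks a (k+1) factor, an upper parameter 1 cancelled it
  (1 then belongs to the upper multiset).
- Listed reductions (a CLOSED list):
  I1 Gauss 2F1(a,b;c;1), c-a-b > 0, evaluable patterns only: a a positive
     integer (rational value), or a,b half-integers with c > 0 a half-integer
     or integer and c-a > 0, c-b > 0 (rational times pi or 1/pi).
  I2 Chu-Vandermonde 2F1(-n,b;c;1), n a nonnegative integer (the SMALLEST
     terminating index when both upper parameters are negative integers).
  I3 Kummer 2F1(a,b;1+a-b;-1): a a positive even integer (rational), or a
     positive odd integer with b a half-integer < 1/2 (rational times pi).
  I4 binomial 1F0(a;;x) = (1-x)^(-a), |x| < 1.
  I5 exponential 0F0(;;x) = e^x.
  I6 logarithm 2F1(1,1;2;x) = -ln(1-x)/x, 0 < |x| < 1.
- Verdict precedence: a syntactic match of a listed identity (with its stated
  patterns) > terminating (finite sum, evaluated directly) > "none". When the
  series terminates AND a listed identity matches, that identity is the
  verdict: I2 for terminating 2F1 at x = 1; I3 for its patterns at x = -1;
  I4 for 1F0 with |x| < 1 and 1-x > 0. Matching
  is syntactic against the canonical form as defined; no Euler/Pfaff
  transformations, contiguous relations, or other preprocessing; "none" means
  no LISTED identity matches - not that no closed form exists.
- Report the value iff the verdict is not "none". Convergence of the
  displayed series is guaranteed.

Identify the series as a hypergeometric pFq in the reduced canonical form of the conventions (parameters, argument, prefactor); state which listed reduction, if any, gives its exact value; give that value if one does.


Reduced: x = 1, 2F1, upper = {-3/2, 3/2}, lower = {9/2}, C = -2/3. Verdict: this is Gauss (I1, half-integer pattern) (x = 1; upper {-3/2, 3/2} half-integers, c = 9/2 in the evaluable pattern). Sum: (-245/2048) * pi.

Key step: from the first term -2/3: roots of the ratio polynomials (C = -2/3) are the negated parameters.
Consecutive-term ratio: r(k) = 1 * (k-3/2) (k+3/2) / [(k+9/2) (k+1)] - poly over poly, x = 1 from leading terms; C = -2/3 at k = 0.


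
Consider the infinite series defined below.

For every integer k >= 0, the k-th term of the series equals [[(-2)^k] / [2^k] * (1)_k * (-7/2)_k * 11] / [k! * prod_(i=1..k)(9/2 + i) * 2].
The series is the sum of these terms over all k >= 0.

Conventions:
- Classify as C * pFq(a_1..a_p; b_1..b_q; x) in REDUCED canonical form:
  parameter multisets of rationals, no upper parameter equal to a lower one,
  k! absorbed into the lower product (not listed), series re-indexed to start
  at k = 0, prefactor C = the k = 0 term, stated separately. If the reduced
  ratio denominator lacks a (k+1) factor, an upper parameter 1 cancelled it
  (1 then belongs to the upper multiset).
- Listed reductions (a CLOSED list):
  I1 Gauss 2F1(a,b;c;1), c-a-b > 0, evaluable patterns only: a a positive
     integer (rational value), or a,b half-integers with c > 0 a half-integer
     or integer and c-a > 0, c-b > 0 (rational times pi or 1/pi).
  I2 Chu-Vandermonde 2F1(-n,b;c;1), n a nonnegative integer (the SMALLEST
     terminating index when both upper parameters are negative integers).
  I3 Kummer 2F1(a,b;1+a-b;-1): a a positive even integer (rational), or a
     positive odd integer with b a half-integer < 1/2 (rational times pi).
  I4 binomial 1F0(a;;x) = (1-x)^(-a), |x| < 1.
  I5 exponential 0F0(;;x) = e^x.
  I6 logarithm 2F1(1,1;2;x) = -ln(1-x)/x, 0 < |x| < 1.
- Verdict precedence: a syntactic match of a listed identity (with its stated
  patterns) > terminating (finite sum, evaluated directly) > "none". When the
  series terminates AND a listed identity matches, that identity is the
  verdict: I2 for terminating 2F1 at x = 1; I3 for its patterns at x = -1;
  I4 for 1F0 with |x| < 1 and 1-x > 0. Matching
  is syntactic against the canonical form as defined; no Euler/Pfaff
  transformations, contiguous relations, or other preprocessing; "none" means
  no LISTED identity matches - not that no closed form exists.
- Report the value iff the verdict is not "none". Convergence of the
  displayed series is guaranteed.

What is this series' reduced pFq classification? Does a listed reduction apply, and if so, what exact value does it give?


Prefactor 11/2, argument -1: 2F1 with upper {-7/2, 1} over lower {11/2}. Verdict at x = -1: Kummer's theorem (I3) matches (x = -1; c = 11/2 equals 1+a-b for upper {-7/2, 1}: listed pattern). Exact value: (3465/1024) * pi.

Key step: t_0 = 11/2 here, and the lower running product (prefactor 11/2) is a rising factorial.
Term ratio: r(k) = (-1) * (k-7/2) (k+1) / [(k+11/2) (k+1)] - rational; roots negated = parameters, x = (-1), C = 11/2.


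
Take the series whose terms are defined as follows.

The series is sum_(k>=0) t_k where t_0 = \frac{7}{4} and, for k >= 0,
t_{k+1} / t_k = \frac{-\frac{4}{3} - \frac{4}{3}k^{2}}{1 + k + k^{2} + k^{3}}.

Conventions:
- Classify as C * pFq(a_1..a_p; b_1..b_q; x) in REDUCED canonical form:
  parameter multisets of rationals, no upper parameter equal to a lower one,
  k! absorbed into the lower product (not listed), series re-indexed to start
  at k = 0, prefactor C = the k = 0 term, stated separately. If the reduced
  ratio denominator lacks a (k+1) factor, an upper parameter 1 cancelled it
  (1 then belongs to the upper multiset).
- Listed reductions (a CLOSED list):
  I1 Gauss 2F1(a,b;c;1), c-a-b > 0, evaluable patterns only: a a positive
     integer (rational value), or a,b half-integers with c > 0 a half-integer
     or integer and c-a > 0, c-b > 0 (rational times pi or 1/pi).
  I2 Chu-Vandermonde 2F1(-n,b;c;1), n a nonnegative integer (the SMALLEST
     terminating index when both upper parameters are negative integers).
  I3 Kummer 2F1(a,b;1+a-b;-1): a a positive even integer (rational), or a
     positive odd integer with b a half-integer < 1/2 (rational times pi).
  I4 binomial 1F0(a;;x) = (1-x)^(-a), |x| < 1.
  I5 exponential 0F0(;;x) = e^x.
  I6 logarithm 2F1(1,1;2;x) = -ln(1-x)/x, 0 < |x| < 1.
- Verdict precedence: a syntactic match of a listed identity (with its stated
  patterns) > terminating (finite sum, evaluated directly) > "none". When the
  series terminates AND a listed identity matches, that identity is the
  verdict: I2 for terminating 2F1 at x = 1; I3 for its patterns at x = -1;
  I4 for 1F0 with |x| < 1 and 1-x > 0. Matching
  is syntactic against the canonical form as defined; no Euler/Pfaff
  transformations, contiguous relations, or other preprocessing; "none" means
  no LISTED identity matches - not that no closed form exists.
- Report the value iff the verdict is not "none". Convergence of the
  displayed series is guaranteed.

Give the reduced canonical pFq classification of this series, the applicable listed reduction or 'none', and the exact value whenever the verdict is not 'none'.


x = -\frac{4}{3} here; the reduced form reads 0F0, upper {-}, lower {-}, C = \frac{7}{4}. Verdict at x = -\frac{4}{3}: the exponential series (I5) matches (the 0F0 exponential series at x = -\frac{4}{3}). Value: \frac{7}{4} \cdot e^{-\frac{4}{3}}.

Key step: with t_0 = \frac{7}{4}, the ratio is unreduced: k^2 + 1 divides both sides (C = 7/4).
Step ratio: r(k) = -\frac{4}{3} * 1 / [(k+1)] - poly over poly, x = -\frac{4}{3} from leading terms; C = \frac{7}{4} at k = 0.


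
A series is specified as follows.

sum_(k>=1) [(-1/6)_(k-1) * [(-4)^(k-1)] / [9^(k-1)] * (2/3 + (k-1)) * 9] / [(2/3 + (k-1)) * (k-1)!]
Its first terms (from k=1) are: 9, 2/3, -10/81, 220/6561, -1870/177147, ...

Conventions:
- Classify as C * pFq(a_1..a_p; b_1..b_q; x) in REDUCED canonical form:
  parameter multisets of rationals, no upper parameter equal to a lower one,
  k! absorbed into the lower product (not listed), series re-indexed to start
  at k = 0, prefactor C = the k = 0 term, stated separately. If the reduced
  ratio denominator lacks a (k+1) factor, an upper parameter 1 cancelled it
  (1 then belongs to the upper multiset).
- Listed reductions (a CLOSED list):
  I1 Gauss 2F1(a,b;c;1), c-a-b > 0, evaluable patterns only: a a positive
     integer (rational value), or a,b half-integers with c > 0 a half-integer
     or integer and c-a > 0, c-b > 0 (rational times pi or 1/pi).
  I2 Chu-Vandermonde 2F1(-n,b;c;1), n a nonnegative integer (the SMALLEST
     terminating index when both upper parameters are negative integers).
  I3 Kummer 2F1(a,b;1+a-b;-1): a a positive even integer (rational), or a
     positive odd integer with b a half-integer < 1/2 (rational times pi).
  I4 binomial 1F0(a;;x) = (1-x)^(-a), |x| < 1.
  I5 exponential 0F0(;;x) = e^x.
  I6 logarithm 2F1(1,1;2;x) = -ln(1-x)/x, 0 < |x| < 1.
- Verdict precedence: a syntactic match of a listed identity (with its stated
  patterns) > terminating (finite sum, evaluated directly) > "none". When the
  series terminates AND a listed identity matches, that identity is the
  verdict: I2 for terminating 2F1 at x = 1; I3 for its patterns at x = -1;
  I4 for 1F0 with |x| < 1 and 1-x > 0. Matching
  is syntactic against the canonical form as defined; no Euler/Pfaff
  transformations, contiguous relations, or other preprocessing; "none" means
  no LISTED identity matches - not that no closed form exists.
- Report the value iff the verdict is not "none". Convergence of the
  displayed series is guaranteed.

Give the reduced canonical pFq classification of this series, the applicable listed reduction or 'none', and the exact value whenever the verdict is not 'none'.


x = -4/9 here; the reduced form reads 1F0, upper {-1/6}, lower {-}, C = 9. Verdict: the I4 binomial reduction fires (the 1F0 binomial series: exponent 1/6, x = -4/9). Sum: 9 * (13/9)^(1/6).

Key observation: from the first term 9: striking the common factor k + 2/3 reduces the term (C = 9, x = -4/9).
Term ratio: r(k) = (-4/9) * (k-1/6) / [(k+1)] - rational in k. x = (-4/9); t_0 = 9; negate the roots.


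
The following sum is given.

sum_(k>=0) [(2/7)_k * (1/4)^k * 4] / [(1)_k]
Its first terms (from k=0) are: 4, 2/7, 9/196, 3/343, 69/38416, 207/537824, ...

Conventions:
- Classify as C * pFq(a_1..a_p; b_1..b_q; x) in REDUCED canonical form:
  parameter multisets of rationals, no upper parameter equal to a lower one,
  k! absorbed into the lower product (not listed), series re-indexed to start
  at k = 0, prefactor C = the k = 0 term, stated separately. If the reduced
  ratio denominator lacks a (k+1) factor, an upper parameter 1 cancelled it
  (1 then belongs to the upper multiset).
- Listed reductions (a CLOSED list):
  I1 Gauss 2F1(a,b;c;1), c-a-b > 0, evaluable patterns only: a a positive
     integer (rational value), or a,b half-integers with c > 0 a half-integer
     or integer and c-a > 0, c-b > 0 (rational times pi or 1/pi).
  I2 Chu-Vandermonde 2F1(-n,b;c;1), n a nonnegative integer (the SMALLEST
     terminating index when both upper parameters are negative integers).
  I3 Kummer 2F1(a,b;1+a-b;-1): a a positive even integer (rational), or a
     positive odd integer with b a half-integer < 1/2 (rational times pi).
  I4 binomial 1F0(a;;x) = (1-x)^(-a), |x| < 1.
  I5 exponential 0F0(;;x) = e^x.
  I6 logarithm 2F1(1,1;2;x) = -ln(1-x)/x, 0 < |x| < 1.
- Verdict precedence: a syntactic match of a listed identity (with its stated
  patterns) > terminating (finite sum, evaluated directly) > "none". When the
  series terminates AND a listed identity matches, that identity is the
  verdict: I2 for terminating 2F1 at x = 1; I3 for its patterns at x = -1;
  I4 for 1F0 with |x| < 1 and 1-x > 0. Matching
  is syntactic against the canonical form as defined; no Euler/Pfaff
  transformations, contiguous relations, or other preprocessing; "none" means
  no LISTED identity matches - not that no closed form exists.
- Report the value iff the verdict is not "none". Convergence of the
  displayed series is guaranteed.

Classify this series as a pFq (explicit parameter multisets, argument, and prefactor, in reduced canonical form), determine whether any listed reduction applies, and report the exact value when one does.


Prefactor 4, argument 1/4: 1F0 with upper {2/7} over lower {-}. Verdict: the I4 binomial reduction matches (the 1F0 binomial series: exponent -2/7, x = 1/4). Exact value: 4 * (3/4)^(-2/7).

Key observation: with t_0 = 4, (1)_k (C = 4) is k! itself.
Consecutive-term ratio: r(k) = (1/4) * (k+2/7) / [(k+1)] - poly over poly, x = (1/4) from leading terms; C = 4 at k = 0.


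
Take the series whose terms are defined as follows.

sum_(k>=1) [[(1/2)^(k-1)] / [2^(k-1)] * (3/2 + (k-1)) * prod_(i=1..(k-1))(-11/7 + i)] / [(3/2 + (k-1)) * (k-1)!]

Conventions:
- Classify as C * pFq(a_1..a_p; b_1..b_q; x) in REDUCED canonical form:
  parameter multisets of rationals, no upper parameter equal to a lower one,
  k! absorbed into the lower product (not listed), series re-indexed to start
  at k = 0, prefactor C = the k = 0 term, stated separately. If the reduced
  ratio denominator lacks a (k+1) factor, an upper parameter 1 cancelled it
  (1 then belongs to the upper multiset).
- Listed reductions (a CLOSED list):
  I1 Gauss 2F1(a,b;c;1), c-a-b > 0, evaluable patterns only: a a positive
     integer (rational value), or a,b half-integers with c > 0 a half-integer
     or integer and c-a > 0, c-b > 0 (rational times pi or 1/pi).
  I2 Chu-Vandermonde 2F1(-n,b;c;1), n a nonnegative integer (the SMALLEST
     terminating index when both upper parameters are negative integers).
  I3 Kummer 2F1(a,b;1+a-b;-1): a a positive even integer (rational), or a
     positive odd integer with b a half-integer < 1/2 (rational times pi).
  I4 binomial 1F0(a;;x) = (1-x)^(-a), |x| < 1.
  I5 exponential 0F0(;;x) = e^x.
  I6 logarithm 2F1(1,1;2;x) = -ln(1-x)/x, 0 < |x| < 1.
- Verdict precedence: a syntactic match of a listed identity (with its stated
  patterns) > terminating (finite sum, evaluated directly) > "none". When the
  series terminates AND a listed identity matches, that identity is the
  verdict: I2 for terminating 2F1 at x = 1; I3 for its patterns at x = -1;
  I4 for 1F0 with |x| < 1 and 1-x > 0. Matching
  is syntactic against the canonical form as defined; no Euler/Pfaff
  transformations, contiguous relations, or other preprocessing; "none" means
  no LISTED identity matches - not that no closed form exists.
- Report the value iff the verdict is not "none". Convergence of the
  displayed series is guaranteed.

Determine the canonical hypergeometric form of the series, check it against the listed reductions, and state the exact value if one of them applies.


x = 1/4 here; the reduced form reads 1F0, upper {-4/7}, lower {-}, C = 1. Verdict: this is the I4 binomial reduction (the 1F0 binomial series: exponent 4/7, x = 1/4). Value: (3/4)^(4/7).

Key observation: x = (1/4) and the factor k + 3/2 cancels (top and bottom), leaving C = 1, x = 1/4.
Ratio: r(k) = (1/4) * (k-4/7) / [(k+1)] - rational in k, leading ratio (1/4); with t_0 = 1, classification follows.
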